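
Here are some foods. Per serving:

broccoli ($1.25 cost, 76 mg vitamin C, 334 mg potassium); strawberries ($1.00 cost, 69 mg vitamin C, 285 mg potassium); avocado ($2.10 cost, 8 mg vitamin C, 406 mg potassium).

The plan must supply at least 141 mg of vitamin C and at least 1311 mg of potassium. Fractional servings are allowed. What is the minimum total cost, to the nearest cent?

$4.60

With two linear requirements the optimum uses one or two foods; enumerate the corners.
broccoli only: max(141/76, 1311/334) = 3.925 servings → $4.91.
strawberries only: max(141/69, 1311/285) = 4.6 servings → $4.60.
avocado only: max(141/8, 1311/406) = 17.62 servings → $37.01.
broccoli + strawberries with both targets exact would need a negative amount; discard.
broccoli + avocado with both tight: 1.659 servings and 1.864 servings → $5.99.
strawberries + avocado with both tight: 1.817 servings and 1.954 servings → $5.92.
Cheapest feasible corner: $4.60.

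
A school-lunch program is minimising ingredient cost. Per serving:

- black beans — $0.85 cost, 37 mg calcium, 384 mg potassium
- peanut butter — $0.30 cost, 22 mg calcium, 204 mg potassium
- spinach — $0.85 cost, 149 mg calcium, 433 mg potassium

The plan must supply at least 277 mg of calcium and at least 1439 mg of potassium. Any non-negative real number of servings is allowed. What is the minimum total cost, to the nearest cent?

This is a tiny linear program; its minimum lies at a vertex of the feasible set. List the vertices and price them.
black beans only: max(277/37, 1439/384) = 7.486 servings → $6.36.
peanut butter only: max(277/22, 1439/204) = 12.59 servings → $3.78.
spinach only: max(277/149, 1439/433) = 3.323 servings → $2.82.
black beans + peanut butter: intersection lies outside the first quadrant.
black beans + spinach with both tight: 2.293 servings and 1.29 servings → $3.05.
peanut butter + spinach with both tight: 4.527 servings and 1.191 servings → $2.37.
So the least-cost plan costs $2.37.

$2.37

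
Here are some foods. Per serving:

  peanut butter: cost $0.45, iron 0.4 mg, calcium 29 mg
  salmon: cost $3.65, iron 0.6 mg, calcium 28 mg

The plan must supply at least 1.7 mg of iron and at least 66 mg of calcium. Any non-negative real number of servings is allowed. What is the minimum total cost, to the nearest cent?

Two binding constraints pin down two serving amounts, so the optimal mix uses at most two foods. The candidates are each food alone (scaled to the tighter of iron/calcium) and each pair with both constraints tight.
peanut butter only: max(1.7/0.4, 66/29) = 4.25 servings → $1.91.
salmon only: max(1.7/0.6, 66/28) = 2.833 servings → $10.34.
peanut butter + salmon with both targets exact would need a negative amount; discard.
The minimum over all feasible corners is $1.91.

$1.91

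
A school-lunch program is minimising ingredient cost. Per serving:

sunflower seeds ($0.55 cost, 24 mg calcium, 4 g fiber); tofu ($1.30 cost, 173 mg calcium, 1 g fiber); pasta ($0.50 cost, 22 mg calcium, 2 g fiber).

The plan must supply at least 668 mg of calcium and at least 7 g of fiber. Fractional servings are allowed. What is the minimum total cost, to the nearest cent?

$5.32

Minimising a linear cost over {calcium ≥ 668, fiber ≥ 7, servings ≥ 0} — the optimum is at a vertex, using one or two foods.
sunflower seeds only: max(668/24, 7/4) = 27.83 servings → $15.31.
tofu only: max(668/173, 7/1) = 7 servings → $9.10.
pasta only: max(668/22, 7/2) = 30.36 servings → $15.18.
sunflower seeds + tofu with both tight: 0.8129 servings and 3.749 servings → $5.32.
sunflower seeds + pasta with both targets exact would need a negative amount; discard.
tofu + pasta with both tight: 3.648 servings and 1.676 servings → $5.58.
Cheapest feasible corner: $5.32.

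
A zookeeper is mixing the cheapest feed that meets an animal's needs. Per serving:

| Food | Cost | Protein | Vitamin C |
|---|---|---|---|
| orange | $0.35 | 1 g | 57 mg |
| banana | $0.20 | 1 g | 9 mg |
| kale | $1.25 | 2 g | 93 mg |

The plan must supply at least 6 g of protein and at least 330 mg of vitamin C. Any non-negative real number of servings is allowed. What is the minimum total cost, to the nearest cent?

$2.06

An LP optimum is at a vertex; with two nutrient constraints at most two foods are used. Check each candidate.
orange only: max(6/1, 330/57) = 6 servings → $2.10.
banana only: max(6/1, 330/9) = 36.67 servings → $7.33.
kale only: max(6/2, 330/93) = 3.548 servings → $4.44.
orange + banana with both tight: 5.75 servings and 0.25 servings → $2.06.
orange + kale with both tight: 4.857 servings and 0.5714 servings → $2.41.
banana + kale with both targets exact would need a negative amount; discard.
Cheapest feasible corner: $2.06.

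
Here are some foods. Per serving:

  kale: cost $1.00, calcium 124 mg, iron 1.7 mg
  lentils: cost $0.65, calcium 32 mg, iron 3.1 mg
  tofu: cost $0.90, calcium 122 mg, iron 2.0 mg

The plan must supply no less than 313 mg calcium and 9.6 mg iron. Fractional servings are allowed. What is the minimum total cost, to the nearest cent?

$3.03

Check every corner: each single food scaled to meet both minima, and each pair solved so both constraints bind.
kale only: max(313/124, 9.6/1.7) = 5.647 servings → $5.65.
lentils only: max(313/32, 9.6/3.1) = 9.781 servings → $6.36.
tofu only: max(313/122, 9.6/2.0) = 4.8 servings → $4.32.
kale + lentils with both tight: 2.009 servings and 1.995 servings → $3.31.
kale + tofu: intersection lies outside the first quadrant.
lentils + tofu with both tight: 1.735 servings and 2.11 servings → $3.03.
So the least-cost plan costs $3.03.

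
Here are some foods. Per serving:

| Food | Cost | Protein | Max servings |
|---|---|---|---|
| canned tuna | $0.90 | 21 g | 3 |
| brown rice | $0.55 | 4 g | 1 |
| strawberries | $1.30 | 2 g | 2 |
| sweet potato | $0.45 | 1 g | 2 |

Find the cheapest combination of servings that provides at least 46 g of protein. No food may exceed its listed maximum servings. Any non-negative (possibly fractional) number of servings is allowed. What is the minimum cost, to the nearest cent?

$1.97

Cost per g of protein: canned tuna $0.0429, brown rice $0.1375, sweet potato $0.4500, strawberries $0.6500.
Take 2.19 servings of canned tuna: +46.0 g protein for $1.97 (total $1.97, still need 0.0 g).
Filling from the cheapest source first is optimal under one linear minimum: $1.97.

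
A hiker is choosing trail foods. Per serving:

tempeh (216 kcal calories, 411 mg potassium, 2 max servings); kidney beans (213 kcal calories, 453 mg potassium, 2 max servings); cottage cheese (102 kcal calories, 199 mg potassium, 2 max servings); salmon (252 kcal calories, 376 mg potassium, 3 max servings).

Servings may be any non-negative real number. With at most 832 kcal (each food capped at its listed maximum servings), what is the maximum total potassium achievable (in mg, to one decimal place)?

Potassium per kcal: kidney beans 2.127, cottage cheese 1.951, tempeh 1.903, salmon 1.492.
Take 2 servings of kidney beans: uses 426 kcal, +906.0 mg potassium (running total 906.0 mg).
Take 2 servings of cottage cheese: uses 204 kcal, +398.0 mg potassium (running total 1304.0 mg).
Take 0.9352 servings of tempeh: uses 202 kcal, +384.4 mg potassium (running total 1688.4 mg).
Filling greedily by potassium-per-kcal is optimal for one linear limit, giving 1688.4 mg.

1688.4 mg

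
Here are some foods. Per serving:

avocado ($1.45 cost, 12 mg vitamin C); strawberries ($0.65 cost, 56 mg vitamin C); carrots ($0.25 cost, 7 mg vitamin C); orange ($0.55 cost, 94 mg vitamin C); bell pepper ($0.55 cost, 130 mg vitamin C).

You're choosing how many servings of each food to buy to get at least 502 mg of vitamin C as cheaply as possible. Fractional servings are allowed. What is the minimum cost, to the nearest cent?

$2.12

Cost per mg of vitamin C: bell pepper $0.0042, orange $0.0059, strawberries $0.0116, carrots $0.0357, avocado $0.1208.
With no serving limits, use only bell pepper: 502 mg / 130 mg = 3.862 servings × $0.55 = $2.12.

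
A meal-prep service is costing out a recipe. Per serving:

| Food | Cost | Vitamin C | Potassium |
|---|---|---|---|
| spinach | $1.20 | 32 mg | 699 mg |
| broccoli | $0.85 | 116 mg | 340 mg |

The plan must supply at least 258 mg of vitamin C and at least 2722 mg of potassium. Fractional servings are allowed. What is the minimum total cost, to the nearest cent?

Compare the cost at each extreme point of the feasible region.
spinach only: max(258/32, 2722/699) = 8.062 servings → $9.68.
broccoli only: max(258/116, 2722/340) = 8.006 servings → $6.80.
spinach + broccoli with both tight: 3.248 servings and 1.328 servings → $5.03.
So the least-cost plan costs $5.03.

$5.03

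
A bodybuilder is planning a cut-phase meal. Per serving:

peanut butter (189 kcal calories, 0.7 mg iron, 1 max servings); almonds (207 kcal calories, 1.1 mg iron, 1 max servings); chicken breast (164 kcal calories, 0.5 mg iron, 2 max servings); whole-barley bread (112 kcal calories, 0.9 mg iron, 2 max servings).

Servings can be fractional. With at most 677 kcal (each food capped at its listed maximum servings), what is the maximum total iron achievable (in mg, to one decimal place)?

Iron per kcal: whole-barley bread 0.008036, almonds 0.005314, peanut butter 0.003704, chicken breast 0.003049.
Take 2 servings of whole-barley bread: uses 224 kcal, +1.8 mg iron (running total 1.8 mg).
Take 1 serving of almonds: uses 207 kcal, +1.1 mg iron (running total 2.9 mg).
Take 1 serving of peanut butter: uses 189 kcal, +0.7 mg iron (running total 3.6 mg).
Take 0.3476 servings of chicken breast: uses 57 kcal, +0.2 mg iron (running total 3.8 mg).
Filling greedily by iron-per-kcal is optimal for one linear limit, giving 3.8 mg.

3.8 mg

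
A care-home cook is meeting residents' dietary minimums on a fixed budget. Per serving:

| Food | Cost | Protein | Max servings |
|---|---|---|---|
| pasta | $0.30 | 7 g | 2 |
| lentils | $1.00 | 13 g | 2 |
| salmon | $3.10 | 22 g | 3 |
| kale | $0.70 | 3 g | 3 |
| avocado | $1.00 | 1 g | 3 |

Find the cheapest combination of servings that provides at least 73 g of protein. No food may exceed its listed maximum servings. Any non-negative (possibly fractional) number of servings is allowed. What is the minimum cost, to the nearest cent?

$7.25

Cost per g of protein: pasta $0.0429, lentils $0.0769, salmon $0.1409, kale $0.2333, avocado $1.0000.
Take 2 servings of pasta: +14.0 g protein for $0.60 (total $0.60, still need 59.0 g).
Take 2 servings of lentils: +26.0 g protein for $2.00 (total $2.60, still need 33.0 g).
Take 1.5 servings of salmon: +33.0 g protein for $4.65 (total $7.25, still need 0.0 g).
Filling from the cheapest source first is optimal under one linear minimum: $7.25.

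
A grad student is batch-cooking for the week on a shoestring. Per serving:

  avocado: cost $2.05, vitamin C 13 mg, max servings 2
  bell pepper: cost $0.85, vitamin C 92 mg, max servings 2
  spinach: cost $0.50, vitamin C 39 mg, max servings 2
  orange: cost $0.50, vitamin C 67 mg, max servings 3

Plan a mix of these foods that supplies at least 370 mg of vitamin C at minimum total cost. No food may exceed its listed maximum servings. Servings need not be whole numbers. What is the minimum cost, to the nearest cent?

Cost per mg of vitamin C: orange $0.0075, bell pepper $0.0092, spinach $0.0128, avocado $0.1577.
Take 3 servings of orange: +201.0 mg vitamin C for $1.50 (total $1.50, still need 169.0 mg).
Take 1.837 servings of bell pepper: +169.0 mg vitamin C for $1.56 (total $3.06, still need 0.0 mg).
Filling from the cheapest source first is optimal under one linear minimum: $3.06.

$3.06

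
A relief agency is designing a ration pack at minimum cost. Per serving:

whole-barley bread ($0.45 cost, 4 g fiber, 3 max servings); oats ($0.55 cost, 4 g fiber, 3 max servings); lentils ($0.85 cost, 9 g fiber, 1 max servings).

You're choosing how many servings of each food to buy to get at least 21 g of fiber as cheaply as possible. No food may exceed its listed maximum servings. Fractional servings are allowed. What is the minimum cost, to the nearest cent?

Cost per g of fiber: lentils $0.0944, whole-barley bread $0.1125, oats $0.1375.
Take 1 serving of lentils: +9.0 g fiber for $0.85 (total $0.85, still need 12.0 g).
Take 3 servings of whole-barley bread: +12.0 g fiber for $1.35 (total $2.20, still need 0.0 g).
Greedy by cheapest-per-g is optimal for a single linear constraint, so the minimum cost is $2.20.

$2.20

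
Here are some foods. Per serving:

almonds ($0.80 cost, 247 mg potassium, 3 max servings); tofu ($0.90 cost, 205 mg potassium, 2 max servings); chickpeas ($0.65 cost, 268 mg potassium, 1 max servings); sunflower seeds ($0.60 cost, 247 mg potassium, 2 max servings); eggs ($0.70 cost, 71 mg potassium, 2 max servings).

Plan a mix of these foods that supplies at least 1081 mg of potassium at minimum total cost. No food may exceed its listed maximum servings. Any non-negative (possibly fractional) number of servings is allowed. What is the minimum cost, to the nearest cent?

$2.88

Cost per mg of potassium: chickpeas $0.0024, sunflower seeds $0.0024, almonds $0.0032, tofu $0.0044, eggs $0.0099.
Take 1 serving of chickpeas: +268.0 mg potassium for $0.65 (total $0.65, still need 813.0 mg).
Take 2 servings of sunflower seeds: +494.0 mg potassium for $1.20 (total $1.85, still need 319.0 mg).
Take 1.291 servings of almonds: +319.0 mg potassium for $1.03 (total $2.88, still need 0.0 mg).
Filling from the cheapest source first is optimal under one linear minimum: $2.88.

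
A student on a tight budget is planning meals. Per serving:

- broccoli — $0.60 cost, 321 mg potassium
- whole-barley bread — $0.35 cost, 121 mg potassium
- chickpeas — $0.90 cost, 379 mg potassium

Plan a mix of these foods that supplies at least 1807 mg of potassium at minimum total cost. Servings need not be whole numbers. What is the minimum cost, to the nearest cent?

Cost per mg of potassium: broccoli $0.0019, chickpeas $0.0024, whole-barley bread $0.0029.
With no serving limits, use only broccoli: 1807 mg / 321 mg = 5.629 servings × $0.60 = $3.38.

$3.38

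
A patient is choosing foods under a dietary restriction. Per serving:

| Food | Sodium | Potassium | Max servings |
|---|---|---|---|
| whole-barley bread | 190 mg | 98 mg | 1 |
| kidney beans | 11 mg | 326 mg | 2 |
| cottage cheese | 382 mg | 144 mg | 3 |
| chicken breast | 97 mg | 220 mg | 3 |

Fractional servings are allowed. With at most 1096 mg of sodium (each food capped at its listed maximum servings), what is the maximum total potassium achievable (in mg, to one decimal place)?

1633.5 mg

Potassium per mg sodium: kidney beans 29.64, chicken breast 2.268, whole-barley bread 0.5158, cottage cheese 0.377.
Take 2 servings of kidney beans: uses 22 mg sodium, +652.0 mg potassium (running total 652.0 mg).
Take 3 servings of chicken breast: uses 291 mg sodium, +660.0 mg potassium (running total 1312.0 mg).
Take 1 serving of whole-barley bread: uses 190 mg sodium, +98.0 mg potassium (running total 1410.0 mg).
Take 1.552 servings of cottage cheese: uses 593 mg sodium, +223.5 mg potassium (running total 1633.5 mg).
Greedy by best ratio exhausts the sodium allowance optimally: 1633.5 mg.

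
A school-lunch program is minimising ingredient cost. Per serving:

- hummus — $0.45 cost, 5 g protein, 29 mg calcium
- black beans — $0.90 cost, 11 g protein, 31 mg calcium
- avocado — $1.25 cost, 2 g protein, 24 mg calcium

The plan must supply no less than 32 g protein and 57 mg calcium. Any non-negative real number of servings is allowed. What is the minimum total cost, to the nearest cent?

$2.62

At the optimum either one food covers both requirements or two foods hit both targets exactly; no other combination can be cheaper.
hummus only: max(32/5, 57/29) = 6.4 servings → $2.88.
black beans only: max(32/11, 57/31) = 2.909 servings → $2.62.
avocado only: max(32/2, 57/24) = 16 servings → $20.00.
hummus + black beans with both targets exact would need a negative amount; discard.
hummus + avocado with both targets exact would need a negative amount; discard.
black beans + avocado: intersection lies outside the first quadrant.
So the least-cost plan costs $2.62.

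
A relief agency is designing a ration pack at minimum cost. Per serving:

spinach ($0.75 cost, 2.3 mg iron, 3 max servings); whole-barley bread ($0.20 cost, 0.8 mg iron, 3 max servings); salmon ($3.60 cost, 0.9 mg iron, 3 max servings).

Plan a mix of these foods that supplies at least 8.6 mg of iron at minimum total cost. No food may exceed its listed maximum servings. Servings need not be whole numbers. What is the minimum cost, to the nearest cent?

$2.62

Cost per mg of iron: whole-barley bread $0.2500, spinach $0.3261, salmon $4.0000.
Take 3 servings of whole-barley bread: +2.4 mg iron for $0.60 (total $0.60, still need 6.2 mg).
Take 2.696 servings of spinach: +6.2 mg iron for $2.02 (total $2.62, still need 0.0 mg).
Greedy by cheapest-per-mg is optimal for a single linear constraint, so the minimum cost is $2.62.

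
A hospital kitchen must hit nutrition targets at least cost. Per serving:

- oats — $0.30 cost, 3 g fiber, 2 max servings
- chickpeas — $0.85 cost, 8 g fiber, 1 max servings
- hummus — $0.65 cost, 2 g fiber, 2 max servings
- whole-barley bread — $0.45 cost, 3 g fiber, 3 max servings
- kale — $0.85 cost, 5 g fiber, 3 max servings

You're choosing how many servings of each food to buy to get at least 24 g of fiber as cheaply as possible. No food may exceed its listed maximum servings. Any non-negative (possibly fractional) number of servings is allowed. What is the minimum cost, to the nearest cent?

Cost per g of fiber: oats $0.1000, chickpeas $0.1062, whole-barley bread $0.1500, kale $0.1700, hummus $0.3250.
Take 2 servings of oats: +6.0 g fiber for $0.60 (total $0.60, still need 18.0 g).
Take 1 serving of chickpeas: +8.0 g fiber for $0.85 (total $1.45, still need 10.0 g).
Take 3 servings of whole-barley bread: +9.0 g fiber for $1.35 (total $2.80, still need 1.0 g).
Take 0.2 servings of kale: +1.0 g fiber for $0.17 (total $2.97, still need 0.0 g).
Greedy by cheapest-per-g is optimal for a single linear constraint, so the minimum cost is $2.97.

$2.97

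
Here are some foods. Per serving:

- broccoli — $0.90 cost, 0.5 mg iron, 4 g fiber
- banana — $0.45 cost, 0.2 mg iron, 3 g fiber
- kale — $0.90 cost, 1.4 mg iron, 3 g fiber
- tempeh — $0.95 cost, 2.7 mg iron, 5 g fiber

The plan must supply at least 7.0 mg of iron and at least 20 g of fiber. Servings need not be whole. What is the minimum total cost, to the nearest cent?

broccoli only: max(7.0/0.5, 20/4) = 14 servings → $12.60.
banana only: max(7.0/0.2, 20/3) = 35 servings → $15.75.
kale only: max(7.0/1.4, 20/3) = 6.667 servings → $6.00.
tempeh only: max(7.0/2.7, 20/5) = 4 servings → $3.80.
broccoli + banana: intersection lies outside the first quadrant.
broccoli + kale with both tight: 1.707 servings and 4.39 servings → $5.49.
broccoli + tempeh with both tight: 2.289 servings and 2.169 servings → $4.12.
banana + kale with both tight: 1.944 servings and 4.722 servings → $5.12.
banana + tempeh with both tight: 2.676 servings and 2.394 servings → $3.48.
kale + tempeh: the both-tight solution has a negative serving — not a feasible corner.
The minimum over all feasible corners is $3.48.

$3.48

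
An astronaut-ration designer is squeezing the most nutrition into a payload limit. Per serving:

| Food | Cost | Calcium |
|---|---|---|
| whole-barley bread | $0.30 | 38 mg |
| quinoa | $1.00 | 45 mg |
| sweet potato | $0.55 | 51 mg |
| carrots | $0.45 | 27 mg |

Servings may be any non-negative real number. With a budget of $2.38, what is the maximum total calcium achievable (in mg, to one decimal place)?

Calcium per dollar: whole-barley bread 126.7, sweet potato 92.73, carrots 60, quinoa 45.
With no serving limits, spend the whole cost allowance on whole-barley bread: $2.38 / $0.30 × 38 mg = 301.5 mg.

301.5 mg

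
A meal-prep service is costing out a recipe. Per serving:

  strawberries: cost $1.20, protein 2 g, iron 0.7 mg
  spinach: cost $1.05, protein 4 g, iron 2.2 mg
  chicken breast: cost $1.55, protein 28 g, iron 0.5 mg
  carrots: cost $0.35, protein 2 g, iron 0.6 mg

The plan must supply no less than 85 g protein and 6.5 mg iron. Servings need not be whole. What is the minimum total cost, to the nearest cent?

$6.64

Compare the cost at each extreme point of the feasible region.
strawberries only: max(85/2, 6.5/0.7) = 42.5 servings → $51.00.
spinach only: max(85/4, 6.5/2.2) = 21.25 servings → $22.31.
chicken breast only: max(85/28, 6.5/0.5) = 13 servings → $20.15.
carrots only: max(85/2, 6.5/0.6) = 42.5 servings → $14.88.
strawberries + spinach with both targets exact would need a negative amount; discard.
strawberries + chicken breast with both tight: 7.5 servings and 2.5 servings → $12.88.
strawberries + carrots: intersection lies outside the first quadrant.
spinach + chicken breast with both tight: 2.341 servings and 2.701 servings → $6.64.
spinach + carrots: the both-tight solution has a negative serving — not a feasible corner.
chicken breast + carrots with both tight: 2.405 servings and 8.829 servings → $6.82.
The minimum over all feasible corners is $6.64.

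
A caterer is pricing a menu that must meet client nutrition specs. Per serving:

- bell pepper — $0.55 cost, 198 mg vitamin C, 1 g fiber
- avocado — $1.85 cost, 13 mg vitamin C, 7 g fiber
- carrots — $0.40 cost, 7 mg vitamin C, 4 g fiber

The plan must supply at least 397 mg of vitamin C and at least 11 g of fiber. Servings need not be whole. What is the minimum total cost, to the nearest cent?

Compare the cost at each extreme point of the feasible region.
bell pepper only: max(397/198, 11/1) = 11 servings → $6.05.
avocado only: max(397/13, 11/7) = 30.54 servings → $56.50.
carrots only: max(397/7, 11/4) = 56.71 servings → $22.69.
bell pepper + avocado with both tight: 1.92 servings and 1.297 servings → $3.46.
bell pepper + carrots with both tight: 1.925 servings and 2.269 servings → $1.97.
avocado + carrots: intersection lies outside the first quadrant.
Cheapest feasible corner: $1.97.

$1.97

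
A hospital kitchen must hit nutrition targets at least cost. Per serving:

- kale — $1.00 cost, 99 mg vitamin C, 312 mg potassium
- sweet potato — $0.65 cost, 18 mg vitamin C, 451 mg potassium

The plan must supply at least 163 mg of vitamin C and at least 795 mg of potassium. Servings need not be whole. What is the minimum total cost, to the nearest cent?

$1.98

Minimising a linear cost over {vitamin C ≥ 163, potassium ≥ 795, servings ≥ 0} — the optimum is at a vertex, using one or two foods.
kale only: max(163/99, 795/312) = 2.548 servings → $2.55.
sweet potato only: max(163/18, 795/451) = 9.056 servings → $5.89.
kale + sweet potato with both tight: 1.517 servings and 0.7135 servings → $1.98.
The minimum over all feasible corners is $1.98.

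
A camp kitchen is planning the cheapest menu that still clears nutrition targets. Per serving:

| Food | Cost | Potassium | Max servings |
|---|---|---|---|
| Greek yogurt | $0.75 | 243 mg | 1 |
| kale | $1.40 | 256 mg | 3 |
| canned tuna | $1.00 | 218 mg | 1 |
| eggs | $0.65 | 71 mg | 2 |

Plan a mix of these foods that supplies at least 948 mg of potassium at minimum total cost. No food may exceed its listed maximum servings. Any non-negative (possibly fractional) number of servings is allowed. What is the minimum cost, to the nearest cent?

Cost per mg of potassium: Greek yogurt $0.0031, canned tuna $0.0046, kale $0.0055, eggs $0.0092.
Take 1 serving of Greek yogurt: +243.0 mg potassium for $0.75 (total $0.75, still need 705.0 mg).
Take 1 serving of canned tuna: +218.0 mg potassium for $1.00 (total $1.75, still need 487.0 mg).
Take 1.902 servings of kale: +487.0 mg potassium for $2.66 (total $4.41, still need 0.0 mg).
Filling from the cheapest source first is optimal under one linear minimum: $4.41.

$4.41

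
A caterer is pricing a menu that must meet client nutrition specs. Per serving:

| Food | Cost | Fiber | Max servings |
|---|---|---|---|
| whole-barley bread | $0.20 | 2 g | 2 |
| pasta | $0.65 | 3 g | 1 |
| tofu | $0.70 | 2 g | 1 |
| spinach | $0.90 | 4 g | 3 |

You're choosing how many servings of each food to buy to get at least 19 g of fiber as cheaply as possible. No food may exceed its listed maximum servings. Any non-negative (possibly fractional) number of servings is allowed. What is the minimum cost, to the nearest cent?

$3.75

Cost per g of fiber: whole-barley bread $0.1000, pasta $0.2167, spinach $0.2250, tofu $0.3500.
Take 2 servings of whole-barley bread: +4.0 g fiber for $0.40 (total $0.40, still need 15.0 g).
Take 1 serving of pasta: +3.0 g fiber for $0.65 (total $1.05, still need 12.0 g).
Take 3 servings of spinach: +12.0 g fiber for $2.70 (total $3.75, still need 0.0 g).
Greedy by cheapest-per-g is optimal for a single linear constraint, so the minimum cost is $3.75.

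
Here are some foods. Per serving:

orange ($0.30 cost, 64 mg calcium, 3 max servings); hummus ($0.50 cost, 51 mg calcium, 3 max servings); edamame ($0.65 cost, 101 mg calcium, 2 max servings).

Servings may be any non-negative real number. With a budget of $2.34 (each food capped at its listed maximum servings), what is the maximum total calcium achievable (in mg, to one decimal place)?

Calcium per dollar: orange 213.3, edamame 155.4, hummus 102.
Take 3 servings of orange: spends $0.90, +192.0 mg calcium (running total 192.0 mg).
Take 2 servings of edamame: spends $1.30, +202.0 mg calcium (running total 394.0 mg).
Take 0.28 servings of hummus: spends $0.14, +14.3 mg calcium (running total 408.3 mg).
Filling greedily by calcium-per-dollar is optimal for one linear limit, giving 408.3 mg.

408.3 mg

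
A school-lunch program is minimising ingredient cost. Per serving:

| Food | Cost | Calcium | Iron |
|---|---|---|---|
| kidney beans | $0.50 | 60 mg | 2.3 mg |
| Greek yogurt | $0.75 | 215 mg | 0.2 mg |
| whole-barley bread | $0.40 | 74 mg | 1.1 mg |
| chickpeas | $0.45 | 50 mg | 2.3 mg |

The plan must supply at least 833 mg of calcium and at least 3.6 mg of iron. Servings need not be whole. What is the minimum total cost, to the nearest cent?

$3.25

kidney beans only: max(833/60, 3.6/2.3) = 13.88 servings → $6.94.
Greek yogurt only: max(833/215, 3.6/0.2) = 18 servings → $13.50.
whole-barley bread only: max(833/74, 3.6/1.1) = 11.26 servings → $4.50.
chickpeas only: max(833/50, 3.6/2.3) = 16.66 servings → $7.50.
kidney beans + Greek yogurt with both tight: 1.259 servings and 3.523 servings → $3.27.
kidney beans + whole-barley bread: intersection lies outside the first quadrant.
kidney beans + chickpeas with both targets exact would need a negative amount; discard.
Greek yogurt + whole-barley bread with both tight: 2.931 servings and 2.74 servings → $3.29.
Greek yogurt + chickpeas with both tight: 3.583 servings and 1.254 servings → $3.25.
whole-barley bread + chickpeas with both targets exact would need a negative amount; discard.
So the least-cost plan costs $3.25.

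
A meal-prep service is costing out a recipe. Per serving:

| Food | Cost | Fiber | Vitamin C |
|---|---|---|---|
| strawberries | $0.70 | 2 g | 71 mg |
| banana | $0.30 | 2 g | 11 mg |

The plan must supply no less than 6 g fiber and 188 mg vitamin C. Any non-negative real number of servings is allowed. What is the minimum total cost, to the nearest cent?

$1.93

An LP optimum is at a vertex; with two nutrient constraints at most two foods are used. Check each candidate.
strawberries only: max(6/2, 188/71) = 3 servings → $2.10.
banana only: max(6/2, 188/11) = 17.09 servings → $5.13.
strawberries + banana with both tight: 2.583 servings and 0.4167 servings → $1.93.
So the least-cost plan costs $1.93.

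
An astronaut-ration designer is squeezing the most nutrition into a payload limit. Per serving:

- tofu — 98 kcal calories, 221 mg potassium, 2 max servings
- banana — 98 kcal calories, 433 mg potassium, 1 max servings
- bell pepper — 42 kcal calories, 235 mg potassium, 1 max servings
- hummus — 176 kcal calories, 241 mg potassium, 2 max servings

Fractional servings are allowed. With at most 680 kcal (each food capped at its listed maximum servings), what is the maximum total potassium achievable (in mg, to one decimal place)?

Potassium per kcal: bell pepper 5.595, banana 4.418, tofu 2.255, hummus 1.369.
Take 1 serving of bell pepper: uses 42 kcal, +235.0 mg potassium (running total 235.0 mg).
Take 1 serving of banana: uses 98 kcal, +433.0 mg potassium (running total 668.0 mg).
Take 2 servings of tofu: uses 196 kcal, +442.0 mg potassium (running total 1110.0 mg).
Take 1.955 servings of hummus: uses 344 kcal, +471.0 mg potassium (running total 1581.0 mg).
Greedy by best ratio exhausts the calories allowance optimally: 1581.0 mg.

1581.0 mg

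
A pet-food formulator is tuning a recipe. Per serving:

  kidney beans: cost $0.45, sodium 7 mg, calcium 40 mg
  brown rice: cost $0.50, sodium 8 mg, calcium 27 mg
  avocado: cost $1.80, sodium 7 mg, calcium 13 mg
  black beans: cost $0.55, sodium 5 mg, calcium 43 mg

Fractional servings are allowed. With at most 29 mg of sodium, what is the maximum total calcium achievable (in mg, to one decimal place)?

Calcium per mg sodium: black beans 8.6, kidney beans 5.714, brown rice 3.375, avocado 1.857.
With no serving limits, spend the whole sodium allowance on black beans: 29 mg / 5 mg × 43 mg = 249.4 mg.

249.4 mg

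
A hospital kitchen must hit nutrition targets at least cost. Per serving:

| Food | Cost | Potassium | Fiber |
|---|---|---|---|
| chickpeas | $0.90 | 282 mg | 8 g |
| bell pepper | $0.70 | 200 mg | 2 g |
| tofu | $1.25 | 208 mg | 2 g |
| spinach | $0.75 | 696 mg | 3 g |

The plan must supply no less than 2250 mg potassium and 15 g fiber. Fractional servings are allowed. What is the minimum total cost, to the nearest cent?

$2.89

The cheapest plan sits at a corner of the feasible region — with two constraints it uses at most two foods.
chickpeas only: max(2250/282, 15/8) = 7.979 servings → $7.18.
bell pepper only: max(2250/200, 15/2) = 11.25 servings → $7.88.
tofu only: max(2250/208, 15/2) = 10.82 servings → $13.52.
spinach only: max(2250/696, 15/3) = 5 servings → $3.75.
chickpeas + bell pepper: the both-tight solution has a negative serving — not a feasible corner.
chickpeas + tofu: intersection lies outside the first quadrant.
chickpeas + spinach with both tight: 0.7814 servings and 2.916 servings → $2.89.
bell pepper + tofu: the both-tight solution has a negative serving — not a feasible corner.
bell pepper + spinach with both tight: 4.659 servings and 1.894 servings → $4.68.
tofu + spinach with both tight: 4.805 servings and 1.797 servings → $7.35.
The minimum over all feasible corners is $2.89.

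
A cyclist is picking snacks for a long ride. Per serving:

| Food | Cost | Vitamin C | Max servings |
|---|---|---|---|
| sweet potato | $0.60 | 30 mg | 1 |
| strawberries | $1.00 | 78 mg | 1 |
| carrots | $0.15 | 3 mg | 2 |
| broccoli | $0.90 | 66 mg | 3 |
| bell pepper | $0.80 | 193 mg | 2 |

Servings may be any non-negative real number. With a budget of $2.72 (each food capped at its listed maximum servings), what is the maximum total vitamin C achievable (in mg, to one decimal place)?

472.8 mg

Vitamin C per dollar: bell pepper 241.2, strawberries 78, broccoli 73.33, sweet potato 50, carrots 20.
Take 2 servings of bell pepper: spends $1.60, +386.0 mg vitamin C (running total 386.0 mg).
Take 1 serving of strawberries: spends $1.00, +78.0 mg vitamin C (running total 464.0 mg).
Take 0.1333 servings of broccoli: spends $0.12, +8.8 mg vitamin C (running total 472.8 mg).
Filling greedily by vitamin C-per-dollar is optimal for one linear limit, giving 472.8 mg.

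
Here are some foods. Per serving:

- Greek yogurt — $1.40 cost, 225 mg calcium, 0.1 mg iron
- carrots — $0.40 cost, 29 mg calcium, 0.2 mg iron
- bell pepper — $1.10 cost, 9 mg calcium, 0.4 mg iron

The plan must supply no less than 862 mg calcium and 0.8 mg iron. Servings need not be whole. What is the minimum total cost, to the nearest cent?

$5.85

The cheapest plan sits at a corner of the feasible region — with two constraints it uses at most two foods.
Greek yogurt only: max(862/225, 0.8/0.1) = 8 servings → $11.20.
carrots only: max(862/29, 0.8/0.2) = 29.72 servings → $11.89.
bell pepper only: max(862/9, 0.8/0.4) = 95.78 servings → $105.36.
Greek yogurt + carrots with both tight: 3.544 servings and 2.228 servings → $5.85.
Greek yogurt + bell pepper with both tight: 3.789 servings and 1.053 servings → $6.46.
carrots + bell pepper: the both-tight solution has a negative serving — not a feasible corner.
The minimum over all feasible corners is $5.85.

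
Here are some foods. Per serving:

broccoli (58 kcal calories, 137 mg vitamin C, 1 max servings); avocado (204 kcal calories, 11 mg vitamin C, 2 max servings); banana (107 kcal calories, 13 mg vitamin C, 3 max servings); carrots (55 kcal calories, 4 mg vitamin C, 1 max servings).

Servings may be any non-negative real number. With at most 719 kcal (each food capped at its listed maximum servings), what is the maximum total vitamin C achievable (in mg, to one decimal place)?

195.4 mg

Vitamin C per kcal: broccoli 2.362, banana 0.1215, carrots 0.07273, avocado 0.05392.
Take 1 serving of broccoli: uses 58 kcal, +137.0 mg vitamin C (running total 137.0 mg).
Take 3 servings of banana: uses 321 kcal, +39.0 mg vitamin C (running total 176.0 mg).
Take 1 serving of carrots: uses 55 kcal, +4.0 mg vitamin C (running total 180.0 mg).
Take 1.397 servings of avocado: uses 285 kcal, +15.4 mg vitamin C (running total 195.4 mg).
Greedy by best ratio exhausts the calories allowance optimally: 195.4 mg.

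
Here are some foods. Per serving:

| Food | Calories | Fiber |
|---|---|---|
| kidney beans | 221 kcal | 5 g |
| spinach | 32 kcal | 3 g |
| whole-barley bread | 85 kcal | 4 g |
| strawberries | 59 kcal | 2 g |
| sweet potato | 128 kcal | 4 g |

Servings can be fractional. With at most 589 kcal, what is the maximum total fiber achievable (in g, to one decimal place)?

55.2 g

Fiber per kcal: spinach 0.09375, whole-barley bread 0.04706, strawberries 0.0339, sweet potato 0.03125, kidney beans 0.02262.
With no serving limits, spend the whole calories allowance on spinach: 589 kcal / 32 kcal × 3 g = 55.2 g.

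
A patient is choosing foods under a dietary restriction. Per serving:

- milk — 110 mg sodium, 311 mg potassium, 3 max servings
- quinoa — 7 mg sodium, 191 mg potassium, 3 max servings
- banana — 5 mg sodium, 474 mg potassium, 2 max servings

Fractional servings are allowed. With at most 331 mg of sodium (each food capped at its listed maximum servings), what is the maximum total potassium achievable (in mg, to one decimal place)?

2369.2 mg

Potassium per mg sodium: banana 94.8, quinoa 27.29, milk 2.827.
Take 2 servings of banana: uses 10 mg sodium, +948.0 mg potassium (running total 948.0 mg).
Take 3 servings of quinoa: uses 21 mg sodium, +573.0 mg potassium (running total 1521.0 mg).
Take 2.727 servings of milk: uses 300 mg sodium, +848.2 mg potassium (running total 2369.2 mg).
Filling greedily by potassium-per-mg sodium is optimal for one linear limit, giving 2369.2 mg.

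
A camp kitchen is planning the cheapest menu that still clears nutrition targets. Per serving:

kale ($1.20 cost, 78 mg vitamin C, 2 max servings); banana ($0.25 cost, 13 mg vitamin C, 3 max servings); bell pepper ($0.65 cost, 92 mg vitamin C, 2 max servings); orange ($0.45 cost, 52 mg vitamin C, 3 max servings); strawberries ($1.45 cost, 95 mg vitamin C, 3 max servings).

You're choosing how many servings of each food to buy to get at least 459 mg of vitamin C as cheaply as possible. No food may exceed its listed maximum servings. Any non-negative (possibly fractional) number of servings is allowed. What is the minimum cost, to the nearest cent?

Cost per mg of vitamin C: bell pepper $0.0071, orange $0.0087, strawberries $0.0153, kale $0.0154, banana $0.0192.
Take 2 servings of bell pepper: +184.0 mg vitamin C for $1.30 (total $1.30, still need 275.0 mg).
Take 3 servings of orange: +156.0 mg vitamin C for $1.35 (total $2.65, still need 119.0 mg).
Take 1.253 servings of strawberries: +119.0 mg vitamin C for $1.82 (total $4.47, still need 0.0 mg).
Filling from the cheapest source first is optimal under one linear minimum: $4.47.

$4.47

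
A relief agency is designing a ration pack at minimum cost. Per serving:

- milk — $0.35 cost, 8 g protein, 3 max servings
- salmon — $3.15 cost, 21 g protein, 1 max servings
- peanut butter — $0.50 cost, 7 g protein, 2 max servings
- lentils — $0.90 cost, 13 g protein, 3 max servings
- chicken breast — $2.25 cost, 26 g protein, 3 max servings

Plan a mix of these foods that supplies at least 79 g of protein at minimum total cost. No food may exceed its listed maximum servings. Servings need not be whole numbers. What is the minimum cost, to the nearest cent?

$4.92

Cost per g of protein: milk $0.0437, lentils $0.0692, peanut butter $0.0714, chicken breast $0.0865, salmon $0.1500.
Take 3 servings of milk: +24.0 g protein for $1.05 (total $1.05, still need 55.0 g).
Take 3 servings of lentils: +39.0 g protein for $2.70 (total $3.75, still need 16.0 g).
Take 2 servings of peanut butter: +14.0 g protein for $1.00 (total $4.75, still need 2.0 g).
Take 0.07692 servings of chicken breast: +2.0 g protein for $0.17 (total $4.92, still need 0.0 g).
Greedy by cheapest-per-g is optimal for a single linear constraint, so the minimum cost is $4.92.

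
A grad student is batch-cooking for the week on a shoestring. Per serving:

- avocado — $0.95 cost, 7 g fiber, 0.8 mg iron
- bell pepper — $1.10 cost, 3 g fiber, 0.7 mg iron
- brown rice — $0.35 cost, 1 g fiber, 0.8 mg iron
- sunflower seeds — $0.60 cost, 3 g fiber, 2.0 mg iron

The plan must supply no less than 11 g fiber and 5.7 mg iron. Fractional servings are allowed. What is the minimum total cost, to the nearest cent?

$2.01

This is a tiny linear program; its minimum lies at a vertex of the feasible set. List the vertices and price them.
avocado only: max(11/7, 5.7/0.8) = 7.125 servings → $6.77.
bell pepper only: max(11/3, 5.7/0.7) = 8.143 servings → $8.96.
brown rice only: max(11/1, 5.7/0.8) = 11 servings → $3.85.
sunflower seeds only: max(11/3, 5.7/2.0) = 3.667 servings → $2.20.
avocado + bell pepper: intersection lies outside the first quadrant.
avocado + brown rice with both tight: 0.6458 servings and 6.479 servings → $2.88.
avocado + sunflower seeds with both tight: 0.4224 servings and 2.681 servings → $2.01.
bell pepper + brown rice with both tight: 1.824 servings and 5.529 servings → $3.94.
bell pepper + sunflower seeds with both tight: 1.256 servings and 2.41 servings → $2.83.
brown rice + sunflower seeds: intersection lies outside the first quadrant.
The minimum over all feasible corners is $2.01.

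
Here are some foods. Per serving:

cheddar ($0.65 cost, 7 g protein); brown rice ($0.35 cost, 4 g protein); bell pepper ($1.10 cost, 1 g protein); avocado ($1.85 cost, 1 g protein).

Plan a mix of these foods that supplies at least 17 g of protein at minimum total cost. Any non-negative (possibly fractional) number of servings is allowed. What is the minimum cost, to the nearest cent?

Cost per g of protein: brown rice $0.0875, cheddar $0.0929, bell pepper $1.1000, avocado $1.8500.
With no serving limits, use only brown rice: 17 g / 4 g = 4.25 servings × $0.35 = $1.49.

$1.49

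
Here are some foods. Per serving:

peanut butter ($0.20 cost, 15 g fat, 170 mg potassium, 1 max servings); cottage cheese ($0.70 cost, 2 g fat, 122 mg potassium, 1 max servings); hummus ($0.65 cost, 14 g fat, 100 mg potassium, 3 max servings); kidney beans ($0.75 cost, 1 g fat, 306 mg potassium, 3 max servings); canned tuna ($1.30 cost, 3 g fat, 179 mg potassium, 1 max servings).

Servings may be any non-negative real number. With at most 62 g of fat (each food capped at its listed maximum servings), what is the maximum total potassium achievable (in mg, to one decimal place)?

Potassium per g fat: kidney beans 306, cottage cheese 61, canned tuna 59.67, peanut butter 11.33, hummus 7.143.
Take 3 servings of kidney beans: uses 3 g fat, +918.0 mg potassium (running total 918.0 mg).
Take 1 serving of cottage cheese: uses 2 g fat, +122.0 mg potassium (running total 1040.0 mg).
Take 1 serving of canned tuna: uses 3 g fat, +179.0 mg potassium (running total 1219.0 mg).
Take 1 serving of peanut butter: uses 15 g fat, +170.0 mg potassium (running total 1389.0 mg).
Take 2.786 servings of hummus: uses 39 g fat, +278.6 mg potassium (running total 1667.6 mg).
Filling greedily by potassium-per-g fat is optimal for one linear limit, giving 1667.6 mg.

1667.6 mg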